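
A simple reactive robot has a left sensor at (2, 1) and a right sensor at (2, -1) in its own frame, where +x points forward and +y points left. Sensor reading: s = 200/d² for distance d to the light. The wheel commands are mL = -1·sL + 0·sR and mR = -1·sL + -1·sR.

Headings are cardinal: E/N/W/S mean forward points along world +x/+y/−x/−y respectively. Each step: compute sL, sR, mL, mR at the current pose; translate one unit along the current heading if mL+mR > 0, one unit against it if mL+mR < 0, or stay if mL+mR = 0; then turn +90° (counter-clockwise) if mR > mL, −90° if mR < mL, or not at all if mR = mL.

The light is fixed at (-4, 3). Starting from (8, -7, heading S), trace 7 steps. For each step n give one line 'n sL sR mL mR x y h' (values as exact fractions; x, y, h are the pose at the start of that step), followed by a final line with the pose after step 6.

0 200/313 40/53 -200/313 -23120/16589 8 -7 S
1 1 50/41 -1 -91/41 8 -6 W
2 200/193 40/49 -200/193 -17520/9457 9 -6 N
3 100/153 100/173 -100/153 -32600/26469 9 -7 E
4 200/313 40/53 -200/313 -23120/16589 8 -7 S
5 1 50/41 -1 -91/41 8 -6 W
6 200/193 40/49 -200/193 -17520/9457 9 -6 N
final 9 -7 E

n=0: pose=(8,-7,S); sL=200/313, sR=40/53; mL=-200/313, mR=-23120/16589; mL+mR=-33720/16589 → advance -1; mR−mL=-40/53 → turn -1·90°
n=1: pose=(8,-6,W); sL=1, sR=50/41; mL=-1, mR=-91/41; mL+mR=-132/41 → advance -1; mR−mL=-50/41 → turn -1·90°
n=2: pose=(9,-6,N); sL=200/193, sR=40/49; mL=-200/193, mR=-17520/9457; mL+mR=-27320/9457 → advance -1; mR−mL=-40/49 → turn -1·90°
n=3: pose=(9,-7,E); sL=100/153, sR=100/173; mL=-100/153, mR=-32600/26469; mL+mR=-49900/26469 → advance -1; mR−mL=-100/173 → turn -1·90°
n=4: pose=(8,-7,S); sL=200/313, sR=40/53; mL=-200/313, mR=-23120/16589; mL+mR=-33720/16589 → advance -1; mR−mL=-40/53 → turn -1·90°
n=5: pose=(8,-6,W); sL=1, sR=50/41; mL=-1, mR=-91/41; mL+mR=-132/41 → advance -1; mR−mL=-50/41 → turn -1·90°
n=6: pose=(9,-6,N); sL=200/193, sR=40/49; mL=-200/193, mR=-17520/9457; mL+mR=-27320/9457 → advance -1; mR−mL=-40/49 → turn -1·90°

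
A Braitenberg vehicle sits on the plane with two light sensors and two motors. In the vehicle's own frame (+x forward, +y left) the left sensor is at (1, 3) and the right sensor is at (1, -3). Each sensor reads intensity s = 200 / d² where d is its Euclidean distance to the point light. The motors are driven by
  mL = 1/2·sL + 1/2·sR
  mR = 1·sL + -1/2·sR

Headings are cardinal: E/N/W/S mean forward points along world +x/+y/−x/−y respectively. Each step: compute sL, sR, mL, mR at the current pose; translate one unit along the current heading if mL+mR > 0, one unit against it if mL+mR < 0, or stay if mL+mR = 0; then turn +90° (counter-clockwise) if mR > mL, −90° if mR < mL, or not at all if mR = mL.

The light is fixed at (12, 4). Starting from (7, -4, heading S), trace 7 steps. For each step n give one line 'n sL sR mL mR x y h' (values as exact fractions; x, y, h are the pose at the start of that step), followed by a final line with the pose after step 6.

n=0: pose=(7,-4,S); sL=40/17, sR=40/29; mL=920/493, mR=820/493; mL+mR=60/17 → advance +1; mR−mL=-100/493 → turn -1·90°
n=1: pose=(7,-5,W); sL=10/9, sR=25/9; mL=35/18, mR=-5/18; mL+mR=5/3 → advance +1; mR−mL=-20/9 → turn -1·90°
n=2: pose=(6,-5,N); sL=40/29, sR=200/73; mL=4360/2117, mR=20/2117; mL+mR=60/29 → advance +1; mR−mL=-4340/2117 → turn -1·90°
n=3: pose=(6,-4,E); sL=4, sR=100/73; mL=196/73, mR=242/73; mL+mR=6 → advance +1; mR−mL=46/73 → turn +1·90°
n=4: pose=(7,-4,N); sL=200/113, sR=200/53; mL=16600/5989, mR=-700/5989; mL+mR=300/113 → advance +1; mR−mL=-17300/5989 → turn -1·90°
n=5: pose=(7,-3,E); sL=25/4, sR=50/29; mL=925/232, mR=625/116; mL+mR=75/8 → advance +1; mR−mL=325/232 → turn +1·90°
n=6: pose=(8,-3,N); sL=40/17, sR=200/37; mL=2440/629, mR=-220/629; mL+mR=60/17 → advance +1; mR−mL=-2660/629 → turn -1·90°

0 40/17 40/29 920/493 820/493 7 -4 S
1 10/9 25/9 35/18 -5/18 7 -5 W
2 40/29 200/73 4360/2117 20/2117 6 -5 N
3 4 100/73 196/73 242/73 6 -4 E
4 200/113 200/53 16600/5989 -700/5989 7 -4 N
5 25/4 50/29 925/232 625/116 7 -3 E
6 40/17 200/37 2440/629 -220/629 8 -3 N
final 8 -2 E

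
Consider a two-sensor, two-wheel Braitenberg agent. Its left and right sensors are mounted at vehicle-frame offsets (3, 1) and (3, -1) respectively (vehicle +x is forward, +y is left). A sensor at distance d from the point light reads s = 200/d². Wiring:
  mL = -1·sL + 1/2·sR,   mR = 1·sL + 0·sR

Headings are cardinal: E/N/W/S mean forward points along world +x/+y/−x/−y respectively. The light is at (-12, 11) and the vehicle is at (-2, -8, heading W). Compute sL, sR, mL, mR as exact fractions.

200/449 200/373 -29700/167477 200/449

left sensor world pos  = (-5, -9); dL² = 449
right sensor world pos = (-5, -7); dR² = 373
sL = 200/449 = 200/449
sR = 200/373 = 200/373
mL = -1·sL + 1/2·sR = -29700/167477
mR = 1·sL + 0·sR = 200/449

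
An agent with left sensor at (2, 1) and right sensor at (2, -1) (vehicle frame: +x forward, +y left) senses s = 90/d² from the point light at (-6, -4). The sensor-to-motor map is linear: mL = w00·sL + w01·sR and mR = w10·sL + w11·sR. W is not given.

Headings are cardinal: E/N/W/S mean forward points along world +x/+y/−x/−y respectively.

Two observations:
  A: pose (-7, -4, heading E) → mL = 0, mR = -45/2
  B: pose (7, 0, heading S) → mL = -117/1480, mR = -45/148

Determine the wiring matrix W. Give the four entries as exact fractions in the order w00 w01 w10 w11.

obs A: pose=(-7,-4,E) → sL=45, sR=45, mL=0, mR=-45/2
obs B: pose=(7,0,S) → sL=9/20, sR=45/74, mL=-117/1480, mR=-45/148
sensor matrix S = [[45, 45], [9/20, 45/74]]; det S = 1053/148
solve [mL_A; mL_B] = S·[w00; w01] and [mR_A; mR_B] = S·[w10; w11]:
  w00 = 1/2, w01 = -1/2, w10 = 0, w11 = -1/2

1/2 -1/2 0 -1/2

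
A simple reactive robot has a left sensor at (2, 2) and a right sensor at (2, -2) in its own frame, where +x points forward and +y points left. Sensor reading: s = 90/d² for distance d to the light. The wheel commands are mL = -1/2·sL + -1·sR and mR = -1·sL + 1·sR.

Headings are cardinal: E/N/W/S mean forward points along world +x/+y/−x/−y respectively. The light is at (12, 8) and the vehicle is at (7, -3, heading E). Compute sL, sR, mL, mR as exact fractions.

left sensor world pos  = (9, -1); dL² = 90
right sensor world pos = (9, -5); dR² = 178
sL = 90/90 = 1
sR = 90/178 = 45/89
mL = -1/2·sL + -1·sR = -179/178
mR = -1·sL + 1·sR = -44/89

1 45/89 -179/178 -44/89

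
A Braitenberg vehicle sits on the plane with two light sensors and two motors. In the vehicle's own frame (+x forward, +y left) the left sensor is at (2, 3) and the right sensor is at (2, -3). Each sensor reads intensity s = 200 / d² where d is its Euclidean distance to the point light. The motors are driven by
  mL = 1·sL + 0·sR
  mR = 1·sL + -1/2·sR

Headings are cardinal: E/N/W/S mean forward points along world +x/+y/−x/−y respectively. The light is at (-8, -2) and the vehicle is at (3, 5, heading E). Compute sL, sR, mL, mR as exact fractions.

left sensor world pos  = (5, 8); dL² = 269
right sensor world pos = (5, 2); dR² = 185
sL = 200/269 = 200/269
sR = 200/185 = 40/37
mL = 1·sL + 0·sR = 200/269
mR = 1·sL + -1/2·sR = 2020/9953

200/269 40/37 200/269 2020/9953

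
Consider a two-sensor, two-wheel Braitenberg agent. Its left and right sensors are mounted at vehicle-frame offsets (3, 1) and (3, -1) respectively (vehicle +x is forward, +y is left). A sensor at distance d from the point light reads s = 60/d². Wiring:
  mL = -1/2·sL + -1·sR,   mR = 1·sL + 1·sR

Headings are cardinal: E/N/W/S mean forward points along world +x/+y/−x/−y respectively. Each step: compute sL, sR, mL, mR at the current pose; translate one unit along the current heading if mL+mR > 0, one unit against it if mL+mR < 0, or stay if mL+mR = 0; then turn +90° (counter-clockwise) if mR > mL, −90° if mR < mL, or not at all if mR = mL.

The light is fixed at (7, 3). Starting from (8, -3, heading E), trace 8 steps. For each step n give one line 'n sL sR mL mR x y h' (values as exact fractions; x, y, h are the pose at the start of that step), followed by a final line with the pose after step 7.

n=0: pose=(8,-3,E); sL=60/41, sR=12/13; mL=-882/533, mR=1272/533; mL+mR=30/41 → advance +1; mR−mL=2154/533 → turn +1·90°
n=1: pose=(9,-3,N); sL=6, sR=10/3; mL=-19/3, mR=28/3; mL+mR=3 → advance +1; mR−mL=47/3 → turn +1·90°
n=2: pose=(9,-2,W); sL=60/37, sR=60/17; mL=-2730/629, mR=3240/629; mL+mR=30/37 → advance +1; mR−mL=5970/629 → turn +1·90°
n=3: pose=(8,-2,S); sL=15/17, sR=15/16; mL=-375/272, mR=495/272; mL+mR=15/34 → advance +1; mR−mL=435/136 → turn +1·90°
n=4: pose=(8,-3,E); sL=60/41, sR=12/13; mL=-882/533, mR=1272/533; mL+mR=30/41 → advance +1; mR−mL=2154/533 → turn +1·90°
n=5: pose=(9,-3,N); sL=6, sR=10/3; mL=-19/3, mR=28/3; mL+mR=3 → advance +1; mR−mL=47/3 → turn +1·90°
n=6: pose=(9,-2,W); sL=60/37, sR=60/17; mL=-2730/629, mR=3240/629; mL+mR=30/37 → advance +1; mR−mL=5970/629 → turn +1·90°
n=7: pose=(8,-2,S); sL=15/17, sR=15/16; mL=-375/272, mR=495/272; mL+mR=15/34 → advance +1; mR−mL=435/136 → turn +1·90°

0 60/41 12/13 -882/533 1272/533 8 -3 E
1 6 10/3 -19/3 28/3 9 -3 N
2 60/37 60/17 -2730/629 3240/629 9 -2 W
3 15/17 15/16 -375/272 495/272 8 -2 S
4 60/41 12/13 -882/533 1272/533 8 -3 E
5 6 10/3 -19/3 28/3 9 -3 N
6 60/37 60/17 -2730/629 3240/629 9 -2 W
7 15/17 15/16 -375/272 495/272 8 -2 S
final 8 -3 E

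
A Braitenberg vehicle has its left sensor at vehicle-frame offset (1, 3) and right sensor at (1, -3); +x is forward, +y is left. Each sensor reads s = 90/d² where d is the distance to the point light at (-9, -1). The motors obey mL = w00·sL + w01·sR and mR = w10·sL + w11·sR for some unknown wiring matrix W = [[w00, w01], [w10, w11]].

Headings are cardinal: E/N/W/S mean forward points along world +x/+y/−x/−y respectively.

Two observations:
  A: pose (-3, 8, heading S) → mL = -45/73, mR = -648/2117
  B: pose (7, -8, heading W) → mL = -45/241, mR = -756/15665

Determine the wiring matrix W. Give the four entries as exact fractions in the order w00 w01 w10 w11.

obs A: pose=(-3,8,S) → sL=18/29, sR=90/73, mL=-45/73, mR=-648/2117
obs B: pose=(7,-8,W) → sL=18/65, sR=90/241, mL=-45/241, mR=-756/15665
sensor matrix S = [[18/29, 90/73], [18/65, 90/241]]; det S = -727056/6632561
solve [mL_A; mL_B] = S·[w00; w01] and [mR_A; mR_B] = S·[w10; w11]:
  w00 = 0, w01 = -1/2, w10 = 1/2, w11 = -1/2

0 -1/2 1/2 -1/2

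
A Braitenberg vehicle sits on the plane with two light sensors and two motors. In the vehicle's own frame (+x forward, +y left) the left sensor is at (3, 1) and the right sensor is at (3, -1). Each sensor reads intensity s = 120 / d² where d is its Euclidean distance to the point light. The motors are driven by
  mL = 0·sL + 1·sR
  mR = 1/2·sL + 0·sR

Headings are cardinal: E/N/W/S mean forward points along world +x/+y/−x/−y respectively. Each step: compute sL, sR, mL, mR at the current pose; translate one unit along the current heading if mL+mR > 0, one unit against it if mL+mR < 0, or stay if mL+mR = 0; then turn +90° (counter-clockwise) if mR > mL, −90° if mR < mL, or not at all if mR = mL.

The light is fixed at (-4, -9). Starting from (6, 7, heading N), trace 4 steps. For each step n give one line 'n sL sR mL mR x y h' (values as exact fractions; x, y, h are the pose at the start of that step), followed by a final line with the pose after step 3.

0 60/221 60/241 60/241 30/221 6 7 N
1 120/493 24/85 24/85 60/493 6 8 E
2 6/17 15/37 15/37 3/17 7 8 S
3 120/289 120/353 120/353 60/289 7 7 W
final 6 7 N

n=0: pose=(6,7,N); sL=60/221, sR=60/241; mL=60/241, mR=30/221; mL+mR=20490/53261 → advance +1; mR−mL=-6030/53261 → turn -1·90°
n=1: pose=(6,8,E); sL=120/493, sR=24/85; mL=24/85, mR=60/493; mL+mR=996/2465 → advance +1; mR−mL=-396/2465 → turn -1·90°
n=2: pose=(7,8,S); sL=6/17, sR=15/37; mL=15/37, mR=3/17; mL+mR=366/629 → advance +1; mR−mL=-144/629 → turn -1·90°
n=3: pose=(7,7,W); sL=120/289, sR=120/353; mL=120/353, mR=60/289; mL+mR=55860/102017 → advance +1; mR−mL=-13500/102017 → turn -1·90°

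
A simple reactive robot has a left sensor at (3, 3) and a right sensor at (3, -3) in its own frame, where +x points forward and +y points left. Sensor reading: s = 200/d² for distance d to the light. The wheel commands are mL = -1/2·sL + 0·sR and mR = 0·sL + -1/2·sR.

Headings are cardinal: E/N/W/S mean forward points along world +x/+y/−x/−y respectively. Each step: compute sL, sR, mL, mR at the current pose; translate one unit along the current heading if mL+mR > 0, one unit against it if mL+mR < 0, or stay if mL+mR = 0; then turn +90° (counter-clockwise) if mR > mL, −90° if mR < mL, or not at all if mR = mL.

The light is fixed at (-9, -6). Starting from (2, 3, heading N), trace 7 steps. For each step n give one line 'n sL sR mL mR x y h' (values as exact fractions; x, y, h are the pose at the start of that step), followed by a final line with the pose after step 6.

n=0: pose=(2,3,N); sL=25/26, sR=10/17; mL=-25/52, mR=-5/17; mL+mR=-685/884 → advance -1; mR−mL=165/884 → turn +1·90°
n=1: pose=(2,2,W); sL=200/89, sR=40/37; mL=-100/89, mR=-20/37; mL+mR=-5480/3293 → advance -1; mR−mL=1920/3293 → turn +1·90°
n=2: pose=(3,2,S); sL=4/5, sR=100/53; mL=-2/5, mR=-50/53; mL+mR=-356/265 → advance -1; mR−mL=-144/265 → turn -1·90°
n=3: pose=(3,3,W); sL=200/117, sR=8/9; mL=-100/117, mR=-4/9; mL+mR=-152/117 → advance -1; mR−mL=16/39 → turn +1·90°
n=4: pose=(4,3,S); sL=50/73, sR=25/17; mL=-25/73, mR=-25/34; mL+mR=-2675/2482 → advance -1; mR−mL=-975/2482 → turn -1·90°
n=5: pose=(4,4,W); sL=200/149, sR=200/269; mL=-100/149, mR=-100/269; mL+mR=-41800/40081 → advance -1; mR−mL=12000/40081 → turn +1·90°
n=6: pose=(5,4,S); sL=100/169, sR=20/17; mL=-50/169, mR=-10/17; mL+mR=-2540/2873 → advance -1; mR−mL=-840/2873 → turn -1·90°

0 25/26 10/17 -25/52 -5/17 2 3 N
1 200/89 40/37 -100/89 -20/37 2 2 W
2 4/5 100/53 -2/5 -50/53 3 2 S
3 200/117 8/9 -100/117 -4/9 3 3 W
4 50/73 25/17 -25/73 -25/34 4 3 S
5 200/149 200/269 -100/149 -100/269 4 4 W
6 100/169 20/17 -50/169 -10/17 5 4 S
final 5 5 W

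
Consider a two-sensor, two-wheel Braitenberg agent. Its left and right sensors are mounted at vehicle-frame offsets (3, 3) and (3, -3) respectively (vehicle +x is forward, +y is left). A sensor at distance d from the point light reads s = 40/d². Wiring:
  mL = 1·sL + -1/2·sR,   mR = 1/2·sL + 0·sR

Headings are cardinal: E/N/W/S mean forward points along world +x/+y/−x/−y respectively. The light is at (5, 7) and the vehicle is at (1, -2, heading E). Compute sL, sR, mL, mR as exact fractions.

40/37 8/29 1012/1073 20/37

left sensor world pos  = (4, 1); dL² = 37
right sensor world pos = (4, -5); dR² = 145
sL = 40/37 = 40/37
sR = 40/145 = 8/29
mL = 1·sL + -1/2·sR = 1012/1073
mR = 1/2·sL + 0·sR = 20/37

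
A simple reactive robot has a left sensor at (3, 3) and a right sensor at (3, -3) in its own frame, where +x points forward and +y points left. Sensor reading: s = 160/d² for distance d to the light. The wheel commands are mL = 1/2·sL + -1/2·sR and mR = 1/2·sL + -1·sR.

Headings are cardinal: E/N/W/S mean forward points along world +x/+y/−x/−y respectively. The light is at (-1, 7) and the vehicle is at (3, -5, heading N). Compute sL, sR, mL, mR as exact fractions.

80/41 16/13 192/533 -136/533

left sensor world pos  = (0, -2); dL² = 82
right sensor world pos = (6, -2); dR² = 130
sL = 160/82 = 80/41
sR = 160/130 = 16/13
mL = 1/2·sL + -1/2·sR = 192/533
mR = 1/2·sL + -1·sR = -136/533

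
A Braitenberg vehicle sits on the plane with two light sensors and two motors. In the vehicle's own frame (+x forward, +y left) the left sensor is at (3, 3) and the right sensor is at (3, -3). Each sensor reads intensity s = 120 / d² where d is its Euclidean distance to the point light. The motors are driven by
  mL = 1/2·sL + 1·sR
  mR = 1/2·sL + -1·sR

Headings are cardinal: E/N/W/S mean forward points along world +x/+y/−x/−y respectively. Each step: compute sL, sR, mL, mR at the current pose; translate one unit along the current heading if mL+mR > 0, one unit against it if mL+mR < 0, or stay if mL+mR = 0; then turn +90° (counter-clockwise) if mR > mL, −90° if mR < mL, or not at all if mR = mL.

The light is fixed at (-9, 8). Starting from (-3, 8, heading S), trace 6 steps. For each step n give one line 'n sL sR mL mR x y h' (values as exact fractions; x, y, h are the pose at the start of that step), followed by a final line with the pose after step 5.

0 4/3 20/3 22/3 -6 -3 8 S
1 24/5 120/13 756/65 -444/65 -3 7 W
2 15 30/17 315/34 195/34 -4 7 N
3 120/73 120/73 180/73 -60/73 -4 8 E
4 4/3 20/3 22/3 -6 -3 8 S
5 24/5 120/13 756/65 -444/65 -3 7 W
final -4 7 N

n=0: pose=(-3,8,S); sL=4/3, sR=20/3; mL=22/3, mR=-6; mL+mR=4/3 → advance +1; mR−mL=-40/3 → turn -1·90°
n=1: pose=(-3,7,W); sL=24/5, sR=120/13; mL=756/65, mR=-444/65; mL+mR=24/5 → advance +1; mR−mL=-240/13 → turn -1·90°
n=2: pose=(-4,7,N); sL=15, sR=30/17; mL=315/34, mR=195/34; mL+mR=15 → advance +1; mR−mL=-60/17 → turn -1·90°
n=3: pose=(-4,8,E); sL=120/73, sR=120/73; mL=180/73, mR=-60/73; mL+mR=120/73 → advance +1; mR−mL=-240/73 → turn -1·90°
n=4: pose=(-3,8,S); sL=4/3, sR=20/3; mL=22/3, mR=-6; mL+mR=4/3 → advance +1; mR−mL=-40/3 → turn -1·90°
n=5: pose=(-3,7,W); sL=24/5, sR=120/13; mL=756/65, mR=-444/65; mL+mR=24/5 → advance +1; mR−mL=-240/13 → turn -1·90°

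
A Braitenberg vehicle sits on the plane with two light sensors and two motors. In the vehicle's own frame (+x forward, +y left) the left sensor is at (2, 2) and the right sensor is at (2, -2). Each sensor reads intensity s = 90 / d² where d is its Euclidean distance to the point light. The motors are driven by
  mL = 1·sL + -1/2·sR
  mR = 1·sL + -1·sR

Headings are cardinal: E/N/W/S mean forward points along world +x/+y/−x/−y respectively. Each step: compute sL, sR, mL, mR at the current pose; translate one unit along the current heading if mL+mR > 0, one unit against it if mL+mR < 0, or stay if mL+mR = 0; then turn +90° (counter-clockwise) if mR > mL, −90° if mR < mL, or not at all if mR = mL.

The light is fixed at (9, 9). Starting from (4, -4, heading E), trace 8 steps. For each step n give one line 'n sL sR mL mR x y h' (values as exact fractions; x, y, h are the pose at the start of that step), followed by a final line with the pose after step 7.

0 9/13 5/13 1/2 4/13 4 -4 E
1 90/229 10/29 1465/6641 320/6641 5 -4 S
2 45/146 1/2 17/292 -14/73 5 -5 W
3 90/169 18/29 1089/4901 -432/4901 6 -5 N
4 45/61 45/113 7425/13786 2340/6893 6 -4 E
5 2/5 90/241 257/1205 32/1205 7 -4 S
6 45/136 9/16 27/544 -63/272 7 -5 W
7 10/17 18/29 137/493 -16/493 8 -5 N
final 8 -4 E

n=0: pose=(4,-4,E); sL=9/13, sR=5/13; mL=1/2, mR=4/13; mL+mR=21/26 → advance +1; mR−mL=-5/26 → turn -1·90°
n=1: pose=(5,-4,S); sL=90/229, sR=10/29; mL=1465/6641, mR=320/6641; mL+mR=1785/6641 → advance +1; mR−mL=-5/29 → turn -1·90°
n=2: pose=(5,-5,W); sL=45/146, sR=1/2; mL=17/292, mR=-14/73; mL+mR=-39/292 → advance -1; mR−mL=-1/4 → turn -1·90°
n=3: pose=(6,-5,N); sL=90/169, sR=18/29; mL=1089/4901, mR=-432/4901; mL+mR=657/4901 → advance +1; mR−mL=-9/29 → turn -1·90°
n=4: pose=(6,-4,E); sL=45/61, sR=45/113; mL=7425/13786, mR=2340/6893; mL+mR=12105/13786 → advance +1; mR−mL=-45/226 → turn -1·90°
n=5: pose=(7,-4,S); sL=2/5, sR=90/241; mL=257/1205, mR=32/1205; mL+mR=289/1205 → advance +1; mR−mL=-45/241 → turn -1·90°
n=6: pose=(7,-5,W); sL=45/136, sR=9/16; mL=27/544, mR=-63/272; mL+mR=-99/544 → advance -1; mR−mL=-9/32 → turn -1·90°
n=7: pose=(8,-5,N); sL=10/17, sR=18/29; mL=137/493, mR=-16/493; mL+mR=121/493 → advance +1; mR−mL=-9/29 → turn -1·90°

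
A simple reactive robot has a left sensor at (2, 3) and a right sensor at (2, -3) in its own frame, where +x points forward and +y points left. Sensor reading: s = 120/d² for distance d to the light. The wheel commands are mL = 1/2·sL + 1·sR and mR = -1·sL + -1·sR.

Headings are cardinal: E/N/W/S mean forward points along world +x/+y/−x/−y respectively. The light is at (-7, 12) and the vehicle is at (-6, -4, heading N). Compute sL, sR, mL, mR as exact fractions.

3/5 30/53 459/530 -309/265

left sensor world pos  = (-9, -2); dL² = 200
right sensor world pos = (-3, -2); dR² = 212
sL = 120/200 = 3/5
sR = 120/212 = 30/53
mL = 1/2·sL + 1·sR = 459/530
mR = -1·sL + -1·sR = -309/265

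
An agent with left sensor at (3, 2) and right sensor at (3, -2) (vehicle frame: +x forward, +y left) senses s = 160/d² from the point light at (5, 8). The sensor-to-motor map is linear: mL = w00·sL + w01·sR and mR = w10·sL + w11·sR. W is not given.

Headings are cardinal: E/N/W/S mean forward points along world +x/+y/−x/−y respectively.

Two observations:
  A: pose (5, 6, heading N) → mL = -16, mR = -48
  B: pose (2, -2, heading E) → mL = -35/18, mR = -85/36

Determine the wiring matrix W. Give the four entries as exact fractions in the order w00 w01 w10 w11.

obs A: pose=(5,6,N) → sL=32, sR=32, mL=-16, mR=-48
obs B: pose=(2,-2,E) → sL=5/2, sR=10/9, mL=-35/18, mR=-85/36
sensor matrix S = [[32, 32], [5/2, 10/9]]; det S = -400/9
solve [mL_A; mL_B] = S·[w00; w01] and [mR_A; mR_B] = S·[w10; w11]:
  w00 = -1, w01 = 1/2, w10 = -1/2, w11 = -1

-1 1/2 -1/2 -1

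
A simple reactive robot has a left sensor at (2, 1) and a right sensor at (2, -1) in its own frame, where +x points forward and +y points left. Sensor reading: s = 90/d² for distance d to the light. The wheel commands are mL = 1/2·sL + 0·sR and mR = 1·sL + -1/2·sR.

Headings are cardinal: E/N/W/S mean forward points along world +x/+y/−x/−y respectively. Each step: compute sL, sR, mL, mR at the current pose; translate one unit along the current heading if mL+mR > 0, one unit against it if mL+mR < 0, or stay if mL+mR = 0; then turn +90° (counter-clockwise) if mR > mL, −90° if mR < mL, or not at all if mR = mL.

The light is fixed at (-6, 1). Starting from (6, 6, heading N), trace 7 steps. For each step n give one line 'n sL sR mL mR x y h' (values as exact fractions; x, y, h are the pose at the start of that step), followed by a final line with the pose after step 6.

0 9/17 45/109 9/34 1197/3706 6 6 N
1 18/25 90/149 9/25 1557/3725 6 7 W
2 9/16 45/58 9/32 81/464 5 7 S
3 90/97 10/13 45/97 685/1261 5 6 W
4 9/13 1 9/26 5/26 4 6 S
5 90/73 90/89 45/73 4725/6497 4 5 W
6 45/52 45/34 45/104 45/221 3 5 S
final 3 4 W

n=0: pose=(6,6,N); sL=9/17, sR=45/109; mL=9/34, mR=1197/3706; mL+mR=1089/1853 → advance +1; mR−mL=108/1853 → turn +1·90°
n=1: pose=(6,7,W); sL=18/25, sR=90/149; mL=9/25, mR=1557/3725; mL+mR=2898/3725 → advance +1; mR−mL=216/3725 → turn +1·90°
n=2: pose=(5,7,S); sL=9/16, sR=45/58; mL=9/32, mR=81/464; mL+mR=423/928 → advance +1; mR−mL=-99/928 → turn -1·90°
n=3: pose=(5,6,W); sL=90/97, sR=10/13; mL=45/97, mR=685/1261; mL+mR=1270/1261 → advance +1; mR−mL=100/1261 → turn +1·90°
n=4: pose=(4,6,S); sL=9/13, sR=1; mL=9/26, mR=5/26; mL+mR=7/13 → advance +1; mR−mL=-2/13 → turn -1·90°
n=5: pose=(4,5,W); sL=90/73, sR=90/89; mL=45/73, mR=4725/6497; mL+mR=8730/6497 → advance +1; mR−mL=720/6497 → turn +1·90°
n=6: pose=(3,5,S); sL=45/52, sR=45/34; mL=45/104, mR=45/221; mL+mR=1125/1768 → advance +1; mR−mL=-405/1768 → turn -1·90°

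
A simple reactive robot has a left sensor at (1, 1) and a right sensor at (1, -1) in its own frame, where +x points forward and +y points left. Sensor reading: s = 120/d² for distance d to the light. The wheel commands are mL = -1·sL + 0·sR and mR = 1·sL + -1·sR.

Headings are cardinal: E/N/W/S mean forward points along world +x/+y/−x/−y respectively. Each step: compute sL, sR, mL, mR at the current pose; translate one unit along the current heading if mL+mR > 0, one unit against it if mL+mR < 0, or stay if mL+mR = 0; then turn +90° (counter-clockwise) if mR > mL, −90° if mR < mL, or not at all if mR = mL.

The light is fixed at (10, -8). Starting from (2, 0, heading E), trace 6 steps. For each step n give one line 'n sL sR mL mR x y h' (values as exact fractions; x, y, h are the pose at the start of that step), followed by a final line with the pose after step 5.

n=0: pose=(2,0,E); sL=12/13, sR=60/49; mL=-12/13, mR=-192/637; mL+mR=-60/49 → advance -1; mR−mL=396/637 → turn +1·90°
n=1: pose=(1,0,N); sL=120/181, sR=24/29; mL=-120/181, mR=-864/5249; mL+mR=-24/29 → advance -1; mR−mL=2616/5249 → turn +1·90°
n=2: pose=(1,-1,W); sL=15/17, sR=30/41; mL=-15/17, mR=105/697; mL+mR=-30/41 → advance -1; mR−mL=720/697 → turn +1·90°
n=3: pose=(2,-1,S); sL=24/17, sR=40/39; mL=-24/17, mR=256/663; mL+mR=-40/39 → advance -1; mR−mL=1192/663 → turn +1·90°
n=4: pose=(2,0,E); sL=12/13, sR=60/49; mL=-12/13, mR=-192/637; mL+mR=-60/49 → advance -1; mR−mL=396/637 → turn +1·90°
n=5: pose=(1,0,N); sL=120/181, sR=24/29; mL=-120/181, mR=-864/5249; mL+mR=-24/29 → advance -1; mR−mL=2616/5249 → turn +1·90°

0 12/13 60/49 -12/13 -192/637 2 0 E
1 120/181 24/29 -120/181 -864/5249 1 0 N
2 15/17 30/41 -15/17 105/697 1 -1 W
3 24/17 40/39 -24/17 256/663 2 -1 S
4 12/13 60/49 -12/13 -192/637 2 0 E
5 120/181 24/29 -120/181 -864/5249 1 0 N
final 1 -1 W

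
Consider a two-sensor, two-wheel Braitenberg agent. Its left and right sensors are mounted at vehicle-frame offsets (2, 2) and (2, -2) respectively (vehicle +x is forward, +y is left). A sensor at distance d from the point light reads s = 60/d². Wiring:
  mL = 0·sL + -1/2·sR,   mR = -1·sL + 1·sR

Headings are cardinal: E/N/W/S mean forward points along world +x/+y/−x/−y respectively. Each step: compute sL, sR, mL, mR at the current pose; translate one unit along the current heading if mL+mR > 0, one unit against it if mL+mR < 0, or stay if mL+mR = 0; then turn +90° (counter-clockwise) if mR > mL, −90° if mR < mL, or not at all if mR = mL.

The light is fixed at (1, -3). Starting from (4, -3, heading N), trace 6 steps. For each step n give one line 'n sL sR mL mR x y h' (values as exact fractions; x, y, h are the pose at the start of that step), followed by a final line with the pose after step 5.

0 12 60/29 -30/29 -288/29 4 -3 N
1 30/13 30/17 -15/17 -120/221 4 -4 E
2 60 60/17 -30/17 -960/17 3 -4 N
3 15/4 15/8 -15/16 -15/8 3 -5 E
4 12/5 60/17 -30/17 96/85 2 -5 S
5 6 10/3 -5/3 -8/3 2 -4 E
final 1 -4 S

n=0: pose=(4,-3,N); sL=12, sR=60/29; mL=-30/29, mR=-288/29; mL+mR=-318/29 → advance -1; mR−mL=-258/29 → turn -1·90°
n=1: pose=(4,-4,E); sL=30/13, sR=30/17; mL=-15/17, mR=-120/221; mL+mR=-315/221 → advance -1; mR−mL=75/221 → turn +1·90°
n=2: pose=(3,-4,N); sL=60, sR=60/17; mL=-30/17, mR=-960/17; mL+mR=-990/17 → advance -1; mR−mL=-930/17 → turn -1·90°
n=3: pose=(3,-5,E); sL=15/4, sR=15/8; mL=-15/16, mR=-15/8; mL+mR=-45/16 → advance -1; mR−mL=-15/16 → turn -1·90°
n=4: pose=(2,-5,S); sL=12/5, sR=60/17; mL=-30/17, mR=96/85; mL+mR=-54/85 → advance -1; mR−mL=246/85 → turn +1·90°
n=5: pose=(2,-4,E); sL=6, sR=10/3; mL=-5/3, mR=-8/3; mL+mR=-13/3 → advance -1; mR−mL=-1 → turn -1·90°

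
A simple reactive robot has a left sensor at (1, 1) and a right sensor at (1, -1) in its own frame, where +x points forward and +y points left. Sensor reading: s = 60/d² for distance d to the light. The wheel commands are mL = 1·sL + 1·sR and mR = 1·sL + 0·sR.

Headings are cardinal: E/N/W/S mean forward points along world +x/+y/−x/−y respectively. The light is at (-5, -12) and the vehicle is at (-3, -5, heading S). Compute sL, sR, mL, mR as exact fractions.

left sensor world pos  = (-2, -6); dL² = 45
right sensor world pos = (-4, -6); dR² = 37
sL = 60/45 = 4/3
sR = 60/37 = 60/37
mL = 1·sL + 1·sR = 328/111
mR = 1·sL + 0·sR = 4/3

4/3 60/37 328/111 4/3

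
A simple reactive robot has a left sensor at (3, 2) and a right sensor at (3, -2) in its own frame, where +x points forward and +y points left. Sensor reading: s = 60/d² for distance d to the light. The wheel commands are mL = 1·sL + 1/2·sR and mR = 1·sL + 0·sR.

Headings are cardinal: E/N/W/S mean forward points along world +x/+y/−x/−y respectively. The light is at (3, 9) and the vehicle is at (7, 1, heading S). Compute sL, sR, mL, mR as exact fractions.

60/157 12/25 2442/3925 60/157

left sensor world pos  = (9, -2); dL² = 157
right sensor world pos = (5, -2); dR² = 125
sL = 60/157 = 60/157
sR = 60/125 = 12/25
mL = 1·sL + 1/2·sR = 2442/3925
mR = 1·sL + 0·sR = 60/157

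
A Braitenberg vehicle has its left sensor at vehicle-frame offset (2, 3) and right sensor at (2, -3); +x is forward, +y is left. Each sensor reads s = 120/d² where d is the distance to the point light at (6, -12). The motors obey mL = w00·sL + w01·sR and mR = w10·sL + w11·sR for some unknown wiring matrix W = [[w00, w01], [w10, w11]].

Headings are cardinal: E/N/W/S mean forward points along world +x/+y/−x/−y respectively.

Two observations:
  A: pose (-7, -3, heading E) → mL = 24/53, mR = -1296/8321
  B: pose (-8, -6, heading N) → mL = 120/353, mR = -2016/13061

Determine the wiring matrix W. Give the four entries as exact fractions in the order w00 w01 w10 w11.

obs A: pose=(-7,-3,E) → sL=24/53, sR=120/157, mL=24/53, mR=-1296/8321
obs B: pose=(-8,-6,N) → sL=120/353, sR=24/37, mL=120/353, mR=-2016/13061
sensor matrix S = [[24/53, 120/157], [120/353, 24/37]]; det S = 3684096/108680581
solve [mL_A; mL_B] = S·[w00; w01] and [mR_A; mR_B] = S·[w10; w11]:
  w00 = 1, w01 = 0, w10 = 1/2, w11 = -1/2

1 0 1/2 -1/2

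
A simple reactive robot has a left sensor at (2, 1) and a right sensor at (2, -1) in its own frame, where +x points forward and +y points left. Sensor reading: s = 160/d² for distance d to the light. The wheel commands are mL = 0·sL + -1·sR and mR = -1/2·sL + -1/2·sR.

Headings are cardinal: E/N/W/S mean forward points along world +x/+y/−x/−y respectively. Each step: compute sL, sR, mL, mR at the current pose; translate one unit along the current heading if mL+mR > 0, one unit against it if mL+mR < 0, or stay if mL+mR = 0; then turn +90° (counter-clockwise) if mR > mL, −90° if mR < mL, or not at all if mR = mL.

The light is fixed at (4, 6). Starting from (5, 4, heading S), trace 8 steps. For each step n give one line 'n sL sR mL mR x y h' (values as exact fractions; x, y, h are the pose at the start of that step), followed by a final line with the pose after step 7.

n=0: pose=(5,4,S); sL=8, sR=10; mL=-10, mR=-9; mL+mR=-19 → advance -1; mR−mL=1 → turn +1·90°
n=1: pose=(5,5,E); sL=160/9, sR=160/13; mL=-160/13, mR=-1760/117; mL+mR=-3200/117 → advance -1; mR−mL=-320/117 → turn -1·90°
n=2: pose=(4,5,S); sL=16, sR=16; mL=-16, mR=-16; mL+mR=-32 → advance -1; mR−mL=0 → turn +0·90°
n=3: pose=(4,6,S); sL=32, sR=32; mL=-32, mR=-32; mL+mR=-64 → advance -1; mR−mL=0 → turn +0·90°
n=4: pose=(4,7,S); sL=80, sR=80; mL=-80, mR=-80; mL+mR=-160 → advance -1; mR−mL=0 → turn +0·90°
n=5: pose=(4,8,S); sL=160, sR=160; mL=-160, mR=-160; mL+mR=-320 → advance -1; mR−mL=0 → turn +0·90°
n=6: pose=(4,9,S); sL=80, sR=80; mL=-80, mR=-80; mL+mR=-160 → advance -1; mR−mL=0 → turn +0·90°
n=7: pose=(4,10,S); sL=32, sR=32; mL=-32, mR=-32; mL+mR=-64 → advance -1; mR−mL=0 → turn +0·90°

0 8 10 -10 -9 5 4 S
1 160/9 160/13 -160/13 -1760/117 5 5 E
2 16 16 -16 -16 4 5 S
3 32 32 -32 -32 4 6 S
4 80 80 -80 -80 4 7 S
5 160 160 -160 -160 4 8 S
6 80 80 -80 -80 4 9 S
7 32 32 -32 -32 4 10 S
final 4 11 S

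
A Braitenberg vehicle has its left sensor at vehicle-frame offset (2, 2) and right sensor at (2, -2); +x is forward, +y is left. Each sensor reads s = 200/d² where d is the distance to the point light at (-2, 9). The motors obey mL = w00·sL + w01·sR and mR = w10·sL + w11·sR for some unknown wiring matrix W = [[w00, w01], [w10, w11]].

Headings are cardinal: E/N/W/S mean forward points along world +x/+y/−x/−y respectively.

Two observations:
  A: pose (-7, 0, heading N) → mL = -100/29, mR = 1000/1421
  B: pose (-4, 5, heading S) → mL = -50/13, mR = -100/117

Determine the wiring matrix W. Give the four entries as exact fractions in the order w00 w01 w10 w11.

obs A: pose=(-7,0,N) → sL=100/49, sR=100/29, mL=-100/29, mR=1000/1421
obs B: pose=(-4,5,S) → sL=50/9, sR=50/13, mL=-50/13, mR=-100/117
sensor matrix S = [[100/49, 100/29], [50/9, 50/13]]; det S = -1880000/166257
solve [mL_A; mL_B] = S·[w00; w01] and [mR_A; mR_B] = S·[w10; w11]:
  w00 = 0, w01 = -1, w10 = -1/2, w11 = 1/2

0 -1 -1/2 1/2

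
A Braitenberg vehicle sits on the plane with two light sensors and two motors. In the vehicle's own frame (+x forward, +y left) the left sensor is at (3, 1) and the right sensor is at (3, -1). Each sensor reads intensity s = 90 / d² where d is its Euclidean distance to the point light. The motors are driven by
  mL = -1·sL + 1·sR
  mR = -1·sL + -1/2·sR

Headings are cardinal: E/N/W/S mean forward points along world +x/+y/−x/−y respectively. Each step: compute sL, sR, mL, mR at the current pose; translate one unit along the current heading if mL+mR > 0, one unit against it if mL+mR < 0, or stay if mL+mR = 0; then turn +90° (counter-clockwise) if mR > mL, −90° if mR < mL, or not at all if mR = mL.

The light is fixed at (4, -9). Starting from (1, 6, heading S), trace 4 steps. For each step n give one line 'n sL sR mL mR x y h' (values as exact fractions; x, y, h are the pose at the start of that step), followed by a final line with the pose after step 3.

n=0: pose=(1,6,S); sL=45/74, sR=9/16; mL=-27/592, mR=-1053/1184; mL+mR=-1107/1184 → advance -1; mR−mL=-27/32 → turn -1·90°
n=1: pose=(1,7,W); sL=10/29, sR=18/65; mL=-128/1885, mR=-911/1885; mL+mR=-1039/1885 → advance -1; mR−mL=-27/65 → turn -1·90°
n=2: pose=(2,7,N); sL=9/37, sR=45/181; mL=36/6697, mR=-4923/13394; mL+mR=-4851/13394 → advance -1; mR−mL=-135/362 → turn -1·90°
n=3: pose=(2,6,E); sL=90/257, sR=90/197; mL=5400/50629, mR=-29295/50629; mL+mR=-23895/50629 → advance -1; mR−mL=-135/197 → turn -1·90°

0 45/74 9/16 -27/592 -1053/1184 1 6 S
1 10/29 18/65 -128/1885 -911/1885 1 7 W
2 9/37 45/181 36/6697 -4923/13394 2 7 N
3 90/257 90/197 5400/50629 -29295/50629 2 6 E
final 1 6 S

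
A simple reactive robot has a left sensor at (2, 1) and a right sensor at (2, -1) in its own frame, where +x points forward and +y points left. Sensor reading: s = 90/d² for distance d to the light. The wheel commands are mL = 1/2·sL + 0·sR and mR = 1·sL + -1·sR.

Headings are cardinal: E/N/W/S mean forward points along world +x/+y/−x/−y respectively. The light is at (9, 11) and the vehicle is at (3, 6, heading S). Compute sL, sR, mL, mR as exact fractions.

left sensor world pos  = (4, 4); dL² = 74
right sensor world pos = (2, 4); dR² = 98
sL = 90/74 = 45/37
sR = 90/98 = 45/49
mL = 1/2·sL + 0·sR = 45/74
mR = 1·sL + -1·sR = 540/1813

45/37 45/49 45/74 540/1813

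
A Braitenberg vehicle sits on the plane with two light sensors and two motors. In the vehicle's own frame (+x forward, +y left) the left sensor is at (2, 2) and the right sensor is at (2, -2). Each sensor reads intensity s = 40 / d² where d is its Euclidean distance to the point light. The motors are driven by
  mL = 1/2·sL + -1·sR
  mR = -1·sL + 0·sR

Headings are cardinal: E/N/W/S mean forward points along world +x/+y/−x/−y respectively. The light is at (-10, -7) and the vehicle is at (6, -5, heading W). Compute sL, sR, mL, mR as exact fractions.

10/49 10/53 -225/2597 -10/49

left sensor world pos  = (4, -7); dL² = 196
right sensor world pos = (4, -3); dR² = 212
sL = 40/196 = 10/49
sR = 40/212 = 10/53
mL = 1/2·sL + -1·sR = -225/2597
mR = -1·sL + 0·sR = -10/49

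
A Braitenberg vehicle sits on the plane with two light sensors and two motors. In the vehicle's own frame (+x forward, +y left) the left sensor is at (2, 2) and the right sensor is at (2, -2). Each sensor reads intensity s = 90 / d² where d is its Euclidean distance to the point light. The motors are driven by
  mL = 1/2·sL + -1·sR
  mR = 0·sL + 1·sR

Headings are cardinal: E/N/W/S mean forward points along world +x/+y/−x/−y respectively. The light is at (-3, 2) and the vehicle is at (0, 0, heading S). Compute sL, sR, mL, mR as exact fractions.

left sensor world pos  = (2, -2); dL² = 41
right sensor world pos = (-2, -2); dR² = 17
sL = 90/41 = 90/41
sR = 90/17 = 90/17
mL = 1/2·sL + -1·sR = -2925/697
mR = 0·sL + 1·sR = 90/17

90/41 90/17 -2925/697 90/17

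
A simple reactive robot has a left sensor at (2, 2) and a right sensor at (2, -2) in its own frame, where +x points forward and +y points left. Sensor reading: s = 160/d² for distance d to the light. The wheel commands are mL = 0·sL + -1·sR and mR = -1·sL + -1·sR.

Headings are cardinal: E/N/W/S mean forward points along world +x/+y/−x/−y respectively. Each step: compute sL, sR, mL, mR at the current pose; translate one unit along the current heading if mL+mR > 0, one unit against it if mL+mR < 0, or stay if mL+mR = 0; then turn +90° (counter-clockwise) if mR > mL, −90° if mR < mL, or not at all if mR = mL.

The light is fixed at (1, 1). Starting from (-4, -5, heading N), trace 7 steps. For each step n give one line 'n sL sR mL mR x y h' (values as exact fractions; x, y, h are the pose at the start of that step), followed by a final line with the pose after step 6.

0 32/13 32/5 -32/5 -576/65 -4 -5 N
1 80/17 16/9 -16/9 -992/153 -4 -6 E
2 160/97 32/29 -32/29 -7744/2813 -5 -6 S
3 5/4 2 -2 -13/4 -5 -5 W
4 32/13 32/5 -32/5 -576/65 -4 -5 N
5 80/17 16/9 -16/9 -992/153 -4 -6 E
6 160/97 32/29 -32/29 -7744/2813 -5 -6 S
final -5 -5 W

n=0: pose=(-4,-5,N); sL=32/13, sR=32/5; mL=-32/5, mR=-576/65; mL+mR=-992/65 → advance -1; mR−mL=-32/13 → turn -1·90°
n=1: pose=(-4,-6,E); sL=80/17, sR=16/9; mL=-16/9, mR=-992/153; mL+mR=-1264/153 → advance -1; mR−mL=-80/17 → turn -1·90°
n=2: pose=(-5,-6,S); sL=160/97, sR=32/29; mL=-32/29, mR=-7744/2813; mL+mR=-10848/2813 → advance -1; mR−mL=-160/97 → turn -1·90°
n=3: pose=(-5,-5,W); sL=5/4, sR=2; mL=-2, mR=-13/4; mL+mR=-21/4 → advance -1; mR−mL=-5/4 → turn -1·90°
n=4: pose=(-4,-5,N); sL=32/13, sR=32/5; mL=-32/5, mR=-576/65; mL+mR=-992/65 → advance -1; mR−mL=-32/13 → turn -1·90°
n=5: pose=(-4,-6,E); sL=80/17, sR=16/9; mL=-16/9, mR=-992/153; mL+mR=-1264/153 → advance -1; mR−mL=-80/17 → turn -1·90°
n=6: pose=(-5,-6,S); sL=160/97, sR=32/29; mL=-32/29, mR=-7744/2813; mL+mR=-10848/2813 → advance -1; mR−mL=-160/97 → turn -1·90°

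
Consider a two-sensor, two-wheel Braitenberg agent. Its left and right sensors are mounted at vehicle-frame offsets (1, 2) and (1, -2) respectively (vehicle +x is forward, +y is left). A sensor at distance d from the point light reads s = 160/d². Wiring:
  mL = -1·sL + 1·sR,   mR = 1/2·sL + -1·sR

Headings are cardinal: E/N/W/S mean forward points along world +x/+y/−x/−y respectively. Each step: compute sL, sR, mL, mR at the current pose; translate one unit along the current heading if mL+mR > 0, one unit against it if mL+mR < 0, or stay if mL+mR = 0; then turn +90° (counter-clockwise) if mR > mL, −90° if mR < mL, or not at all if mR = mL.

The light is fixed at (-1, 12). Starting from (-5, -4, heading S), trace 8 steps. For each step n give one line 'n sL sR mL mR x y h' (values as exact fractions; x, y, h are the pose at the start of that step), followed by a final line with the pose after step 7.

0 160/293 32/65 -1024/19045 -4176/19045 -5 -4 S
1 80/157 80/97 4800/15229 -8680/15229 -5 -3 W
2 160/221 160/197 3840/43537 -19600/43537 -4 -3 N
3 4/5 20/41 -64/205 -18/205 -4 -4 E
4 160/261 160/229 5120/59769 -23440/59769 -5 -4 N
5 80/117 16/37 -1088/4329 -392/4329 -5 -5 E
6 32/61 32/53 256/3233 -1104/3233 -6 -5 N
7 10/17 5/13 -45/221 -20/221 -6 -6 E
final -7 -6 N

n=0: pose=(-5,-4,S); sL=160/293, sR=32/65; mL=-1024/19045, mR=-4176/19045; mL+mR=-80/293 → advance -1; mR−mL=-3152/19045 → turn -1·90°
n=1: pose=(-5,-3,W); sL=80/157, sR=80/97; mL=4800/15229, mR=-8680/15229; mL+mR=-40/157 → advance -1; mR−mL=-13480/15229 → turn -1·90°
n=2: pose=(-4,-3,N); sL=160/221, sR=160/197; mL=3840/43537, mR=-19600/43537; mL+mR=-80/221 → advance -1; mR−mL=-23440/43537 → turn -1·90°
n=3: pose=(-4,-4,E); sL=4/5, sR=20/41; mL=-64/205, mR=-18/205; mL+mR=-2/5 → advance -1; mR−mL=46/205 → turn +1·90°
n=4: pose=(-5,-4,N); sL=160/261, sR=160/229; mL=5120/59769, mR=-23440/59769; mL+mR=-80/261 → advance -1; mR−mL=-9520/19923 → turn -1·90°
n=5: pose=(-5,-5,E); sL=80/117, sR=16/37; mL=-1088/4329, mR=-392/4329; mL+mR=-40/117 → advance -1; mR−mL=232/1443 → turn +1·90°
n=6: pose=(-6,-5,N); sL=32/61, sR=32/53; mL=256/3233, mR=-1104/3233; mL+mR=-16/61 → advance -1; mR−mL=-1360/3233 → turn -1·90°
n=7: pose=(-6,-6,E); sL=10/17, sR=5/13; mL=-45/221, mR=-20/221; mL+mR=-5/17 → advance -1; mR−mL=25/221 → turn +1·90°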